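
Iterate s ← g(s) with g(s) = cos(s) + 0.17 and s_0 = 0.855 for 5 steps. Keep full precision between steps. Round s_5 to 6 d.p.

s_1 = g(0.855000) = 0.826219
s_2 = g(0.826219) = 0.847661
s_3 = g(0.847661) = 0.831738
s_4 = g(0.831738) = 0.843592
s_5 = g(0.843592) = 0.834784

0.834784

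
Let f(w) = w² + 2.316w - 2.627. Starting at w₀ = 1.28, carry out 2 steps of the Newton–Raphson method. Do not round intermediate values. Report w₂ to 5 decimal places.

0.83438

f'(w) = 2w + 2.316
w_0 = 1.280000: f = 1.975880, f' = 4.876000 → w_1 = 1.280000 - (1.975880)/(4.876000) = 0.874774
w_1 = 0.874774: f = 0.164208, f' = 4.065549 → w_2 = 0.874774 - (0.164208)/(4.065549) = 0.834384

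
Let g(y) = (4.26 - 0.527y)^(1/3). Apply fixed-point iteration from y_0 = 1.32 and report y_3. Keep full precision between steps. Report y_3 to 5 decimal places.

1.51297

y_1 = g(1.320000) = 1.527544
y_2 = g(1.527544) = 1.511757
y_3 = g(1.511757) = 1.512970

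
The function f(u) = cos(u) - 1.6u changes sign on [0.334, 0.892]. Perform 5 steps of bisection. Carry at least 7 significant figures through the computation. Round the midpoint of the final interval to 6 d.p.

0.534531

f(0.334000) = 0.410339, f(0.892000) = -0.799343 (opposite signs)
step 1: m = 0.613000, f(m) = -0.162874 < 0 → root in [0.334000, 0.613000]
step 2: m = 0.473500, f(m) = 0.132378 > 0 → root in [0.473500, 0.613000]
step 3: m = 0.543250, f(m) = -0.013167 < 0 → root in [0.473500, 0.543250]
step 4: m = 0.508375, f(m) = 0.060137 > 0 → root in [0.508375, 0.543250]
step 5: m = 0.525813, f(m) = 0.023616 > 0 → root in [0.525813, 0.543250]
Midpoint of [0.525813, 0.543250] = 0.534531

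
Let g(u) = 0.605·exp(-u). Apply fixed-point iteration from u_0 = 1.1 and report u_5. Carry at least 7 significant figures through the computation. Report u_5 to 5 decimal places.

u_1 = g(1.100000) = 0.201387
u_2 = g(0.201387) = 0.494646
u_3 = g(0.494646) = 0.368921
u_4 = g(0.368921) = 0.418345
u_5 = g(0.418345) = 0.398172

0.39817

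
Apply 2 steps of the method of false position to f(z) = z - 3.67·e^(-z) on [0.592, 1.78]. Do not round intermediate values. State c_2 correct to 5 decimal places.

1.17009

f(0.592000) = -1.438316, f(1.780000) = 1.161098
step 1: c = 1.249348, f(c) = 0.197190 > 0 → new bracket [0.592000, 1.249348]
step 2: c = 1.170093, f(c) = 0.031152 > 0 → new bracket [0.592000, 1.170093]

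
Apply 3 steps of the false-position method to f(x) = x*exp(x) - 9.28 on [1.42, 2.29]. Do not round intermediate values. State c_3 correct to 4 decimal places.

f(1.420000) = -3.405289, f(2.290000) = 13.333607
step 1: c = 1.596989, f(c) = -1.393842 < 0 → new bracket [1.596989, 2.290000]
step 2: c = 1.662577, f(c) = -0.513424 < 0 → new bracket [1.662577, 2.290000]
step 3: c = 1.685841, f(c) = -0.181536 < 0 → new bracket [1.685841, 2.290000]

1.6858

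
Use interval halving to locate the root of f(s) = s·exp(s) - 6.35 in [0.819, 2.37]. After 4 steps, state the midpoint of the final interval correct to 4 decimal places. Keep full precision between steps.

1.4491

f(0.819000) = -4.492319, f(2.370000) = 19.002820 (opposite signs)
step 1: m = 1.594500, f(m) = 1.504293 > 0 → root in [0.819000, 1.594500]
step 2: m = 1.206750, f(m) = -2.316313 < 0 → root in [1.206750, 1.594500]
step 3: m = 1.400625, f(m) = -0.666635 < 0 → root in [1.400625, 1.594500]
step 4: m = 1.497562, f(m) = 0.345270 > 0 → root in [1.400625, 1.497562]
Midpoint of [1.400625, 1.497562] = 1.449094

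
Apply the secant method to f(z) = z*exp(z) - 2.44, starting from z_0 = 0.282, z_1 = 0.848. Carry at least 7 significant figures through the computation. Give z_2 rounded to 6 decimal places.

1.010078

Secant update: z_(k+1) = z_k − f(z_k)·(z_k − z_(k-1))/(f(z_k) − f(z_(k-1))).
f(z_0) = -2.066130, f(z_1) = -0.459944
z_2 = 0.848000 - (-0.459944)·(0.848000 - 0.282000)/(-0.459944 - (-2.066130)) = 1.010078; f(z_2) = 0.333489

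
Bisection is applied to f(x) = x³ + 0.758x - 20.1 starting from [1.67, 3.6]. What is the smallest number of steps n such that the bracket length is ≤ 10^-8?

Initial width b − a = 3.6 − 1.67 = 1.930000.
After n steps the width is (b−a)/2^n; need (b−a)/2^n ≤ 10^-8.
So n ≥ log₂(1.930000/10^-8) = log₂(193000000.0000) ≈ 27.5240.
Hence n = 28.

28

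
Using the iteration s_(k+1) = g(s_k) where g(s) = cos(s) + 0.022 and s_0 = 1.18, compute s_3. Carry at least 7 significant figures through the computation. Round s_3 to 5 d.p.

0.61024

s_1 = g(1.180000) = 0.402925
s_2 = g(0.402925) = 0.941918
s_3 = g(0.941918) = 0.610238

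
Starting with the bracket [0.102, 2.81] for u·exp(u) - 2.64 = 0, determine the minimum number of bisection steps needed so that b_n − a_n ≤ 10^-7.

25

Initial width b − a = 2.81 − 0.102 = 2.708000.
After n steps the width is (b−a)/2^n; need (b−a)/2^n ≤ 10^-7.
So n ≥ log₂(2.708000/10^-7) = log₂(27080000.0000) ≈ 24.6907.
Hence n = 25.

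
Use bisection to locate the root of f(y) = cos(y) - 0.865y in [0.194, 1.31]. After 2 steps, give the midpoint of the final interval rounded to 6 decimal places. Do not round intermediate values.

0.891500

f(0.194000) = 0.813431, f(1.310000) = -0.875300 (opposite signs)
step 1: m = 0.752000, f(m) = 0.079844 > 0 → root in [0.752000, 1.310000]
step 2: m = 1.031000, f(m) = -0.377854 < 0 → root in [0.752000, 1.031000]
Midpoint of [0.752000, 1.031000] = 0.891500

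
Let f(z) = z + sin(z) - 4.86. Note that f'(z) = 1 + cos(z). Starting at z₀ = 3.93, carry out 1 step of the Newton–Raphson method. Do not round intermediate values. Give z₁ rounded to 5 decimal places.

Newton update: z ← z − f(z)/f'(z).
z_0 = 3.930000: f = -1.639231, f' = 0.295024 → z_1 = 3.930000 - (-1.639231)/(0.295024) = 9.486260

9.48626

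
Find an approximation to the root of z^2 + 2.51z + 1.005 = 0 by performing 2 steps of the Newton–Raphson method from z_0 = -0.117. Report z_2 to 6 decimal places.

-0.497465

Newton update: z ← z − f(z)/f'(z).
f'(z) = 2z + 2.51
z_0 = -0.117000: f = 0.725019, f' = 2.276000 → z_1 = -0.117000 - (0.725019)/(2.276000) = -0.435550
z_1 = -0.435550: f = 0.101474, f' = 1.638901 → z_2 = -0.435550 - (0.101474)/(1.638901) = -0.497465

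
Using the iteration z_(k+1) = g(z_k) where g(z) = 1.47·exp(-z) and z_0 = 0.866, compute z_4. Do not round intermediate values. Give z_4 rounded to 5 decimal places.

0.75541

z_1 = g(0.866000) = 0.618327
z_2 = g(0.618327) = 0.792102
z_3 = g(0.792102) = 0.665751
z_4 = g(0.665751) = 0.755415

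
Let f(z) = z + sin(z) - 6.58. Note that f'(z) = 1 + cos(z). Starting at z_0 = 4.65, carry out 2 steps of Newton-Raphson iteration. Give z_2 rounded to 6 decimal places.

5.747615

z_0 = 4.650000: f = -2.928054, f' = 0.937651 → z_1 = 4.650000 - (-2.928054)/(0.937651) = 7.772753
z_1 = 7.772753: f = 2.189456, f' = 1.081139 → z_2 = 7.772753 - (2.189456)/(1.081139) = 5.747615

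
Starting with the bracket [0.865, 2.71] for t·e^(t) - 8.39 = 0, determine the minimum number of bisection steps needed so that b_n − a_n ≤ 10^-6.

Initial width b − a = 2.71 − 0.865 = 1.845000.
After n steps the width is (b−a)/2^n; need (b−a)/2^n ≤ 10^-6.
So n ≥ log₂(1.845000/10^-6) = log₂(1845000.0000) ≈ 20.8152.
Hence n = 21.

21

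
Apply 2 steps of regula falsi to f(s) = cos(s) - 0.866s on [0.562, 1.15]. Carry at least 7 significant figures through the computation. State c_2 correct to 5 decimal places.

f(0.562000) = 0.359499, f(1.150000) = -0.587413
step 1: c = 0.785237, f(c) = 0.027206 > 0 → new bracket [0.785237, 1.150000]
step 2: c = 0.801383, f(c) = 0.001716 > 0 → new bracket [0.801383, 1.150000]

0.80138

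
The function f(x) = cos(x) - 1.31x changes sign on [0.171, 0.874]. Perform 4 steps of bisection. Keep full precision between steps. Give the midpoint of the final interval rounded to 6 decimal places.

0.632344

f(0.171000) = 0.761405, f(0.874000) = -0.503176 (opposite signs)
step 1: m = 0.522500, f(m) = 0.182099 > 0 → root in [0.522500, 0.874000]
step 2: m = 0.698250, f(m) = -0.148739 < 0 → root in [0.522500, 0.698250]
step 3: m = 0.610375, f(m) = 0.019842 > 0 → root in [0.610375, 0.698250]
step 4: m = 0.654313, f(m) = -0.063683 < 0 → root in [0.610375, 0.654313]
Midpoint of [0.610375, 0.654313] = 0.632344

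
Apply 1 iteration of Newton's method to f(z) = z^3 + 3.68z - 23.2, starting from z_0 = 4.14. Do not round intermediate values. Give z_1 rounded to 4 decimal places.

f'(z) = 3z^2 + 3.68
z_0 = 4.140000: f = 62.993144, f' = 55.098800 → z_1 = 4.140000 - (62.993144)/(55.098800) = 2.996724

2.9967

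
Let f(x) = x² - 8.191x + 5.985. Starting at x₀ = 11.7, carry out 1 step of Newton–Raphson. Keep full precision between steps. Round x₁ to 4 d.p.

8.6071

f'(x) = 2x - 8.191
x_0 = 11.700000: f = 47.040300, f' = 15.209000 → x_1 = 11.700000 - (47.040300)/(15.209000) = 8.607075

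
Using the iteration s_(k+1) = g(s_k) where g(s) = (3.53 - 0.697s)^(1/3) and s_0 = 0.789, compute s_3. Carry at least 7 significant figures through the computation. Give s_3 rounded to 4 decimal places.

1.3716

s_1 = g(0.789000) = 1.439048
s_2 = g(1.439048) = 1.362074
s_3 = g(1.362074) = 1.371646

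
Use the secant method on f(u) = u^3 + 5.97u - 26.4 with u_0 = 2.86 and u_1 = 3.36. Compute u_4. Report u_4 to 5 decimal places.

2.32433

f(u_0) = 14.067856, f(u_1) = 31.592256
u_2 = 3.360000 - (31.592256)·(3.360000 - 2.860000)/(31.592256 - (14.067856)) = 2.458621; f(u_2) = 3.139879
u_3 = 2.458621 - (3.139879)·(2.458621 - 3.360000)/(3.139879 - (31.592256)) = 2.359149; f(u_3) = 0.814154
u_4 = 2.359149 - (0.814154)·(2.359149 - 2.458621)/(0.814154 - (3.139879)) = 2.324327; f(u_4) = 0.033399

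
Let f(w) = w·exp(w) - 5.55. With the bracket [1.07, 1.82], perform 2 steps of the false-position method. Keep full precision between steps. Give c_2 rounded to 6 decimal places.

False-position update: c = (a·f(b) − b·f(a))/(f(b) − f(a)); replace the endpoint whose sign matches f(c).
f(1.070000) = -2.430544, f(1.820000) = 5.682782
step 1: c = 1.294681, f(c) = -0.824635 < 0 → new bracket [1.294681, 1.820000]
step 2: c = 1.361250, f(c) = -0.239670 < 0 → new bracket [1.361250, 1.820000]

1.361250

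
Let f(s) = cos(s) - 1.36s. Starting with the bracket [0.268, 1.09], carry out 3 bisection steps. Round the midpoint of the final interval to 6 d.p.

f(0.268000) = 0.599822, f(1.090000) = -1.019915 (opposite signs)
step 1: m = 0.679000, f(m) = -0.145239 < 0 → root in [0.268000, 0.679000]
step 2: m = 0.473500, f(m) = 0.246018 > 0 → root in [0.473500, 0.679000]
step 3: m = 0.576250, f(m) = 0.054812 > 0 → root in [0.576250, 0.679000]
Midpoint of [0.576250, 0.679000] = 0.627625

0.627625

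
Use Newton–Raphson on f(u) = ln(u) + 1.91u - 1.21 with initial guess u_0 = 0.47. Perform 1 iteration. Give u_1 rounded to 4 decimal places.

0.7343

f'(u) = 1/u + 1.91
u_0 = 0.470000: f = -1.067323, f' = 4.037660 → u_1 = 0.470000 - (-1.067323)/(4.037660) = 0.734342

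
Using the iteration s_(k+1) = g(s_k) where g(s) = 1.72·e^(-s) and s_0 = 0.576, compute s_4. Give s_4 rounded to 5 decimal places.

s_1 = g(0.576000) = 0.966885
s_2 = g(0.966885) = 0.654057
s_3 = g(0.654057) = 0.894283
s_4 = g(0.894283) = 0.703309

0.70331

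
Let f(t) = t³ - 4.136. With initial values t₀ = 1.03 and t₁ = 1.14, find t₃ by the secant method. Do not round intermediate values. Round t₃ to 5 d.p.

f(t_0) = -3.043273, f(t_1) = -2.654456
t_2 = 1.140000 - (-2.654456)·(1.140000 - 1.030000)/(-2.654456 - (-3.043273)) = 1.890971; f(t_2) = 2.625676
t_3 = 1.890971 - (2.625676)·(1.890971 - 1.140000)/(2.625676 - (-2.654456)) = 1.517532; f(t_3) = -0.641271

1.51753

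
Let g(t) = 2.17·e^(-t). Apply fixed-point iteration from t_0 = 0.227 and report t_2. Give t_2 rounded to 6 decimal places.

0.384970

t_1 = g(0.227000) = 1.729318
t_2 = g(1.729318) = 0.384970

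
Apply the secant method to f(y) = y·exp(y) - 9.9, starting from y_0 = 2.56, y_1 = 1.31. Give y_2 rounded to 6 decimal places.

1.533142

f(y_0) = 23.215692, f(y_1) = -5.044912
y_2 = 1.310000 - (-5.044912)·(1.310000 - 2.560000)/(-5.044912 - (23.215692)) = 1.533142; f(y_2) = -2.797393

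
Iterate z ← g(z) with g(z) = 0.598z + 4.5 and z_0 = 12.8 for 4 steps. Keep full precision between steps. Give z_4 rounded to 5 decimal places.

11.39940

z_1 = g(12.800000) = 12.154400
z_2 = g(12.154400) = 11.768331
z_3 = g(11.768331) = 11.537462
z_4 = g(11.537462) = 11.399402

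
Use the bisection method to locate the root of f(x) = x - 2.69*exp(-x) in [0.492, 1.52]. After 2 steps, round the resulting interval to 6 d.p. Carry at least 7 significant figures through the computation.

f(0.492000) = -1.152672, f(1.520000) = 0.931665 (opposite signs)
step 1: m = 1.006000, f(m) = 0.022324 > 0 → root in [0.492000, 1.006000]
step 2: m = 0.749000, f(m) = -0.522937 < 0 → root in [0.749000, 1.006000]

[0.749000, 1.006000]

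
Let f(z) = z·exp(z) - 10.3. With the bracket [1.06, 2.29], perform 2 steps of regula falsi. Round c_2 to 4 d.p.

1.6831

False-position update: c = (a·f(b) − b·f(a))/(f(b) − f(a)); replace the endpoint whose sign matches f(c).
f(1.060000) = -7.240447, f(2.290000) = 12.313607
step 1: c = 1.515443, f(c) = -3.402561 < 0 → new bracket [1.515443, 2.290000]
step 2: c = 1.683135, f(c) = -1.240691 < 0 → new bracket [1.683135, 2.290000]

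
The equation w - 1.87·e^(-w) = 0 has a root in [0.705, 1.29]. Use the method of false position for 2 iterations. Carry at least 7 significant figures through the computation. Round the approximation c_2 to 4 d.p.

f(0.705000) = -0.218983, f(1.290000) = 0.775244
step 1: c = 0.833849, f(c) = 0.021569 > 0 → new bracket [0.705000, 0.833849]
step 2: c = 0.822296, f(c) = 0.000577 > 0 → new bracket [0.705000, 0.822296]

0.8223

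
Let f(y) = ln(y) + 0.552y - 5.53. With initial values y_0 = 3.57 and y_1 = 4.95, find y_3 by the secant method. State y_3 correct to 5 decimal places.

f(y_0) = -2.286794, f(y_1) = -1.198212
y_2 = 4.950000 - (-1.198212)·(4.950000 - 3.570000)/(-1.198212 - (-2.286794)) = 6.468979; f(y_2) = -0.092105
y_3 = 6.468979 - (-0.092105)·(6.468979 - 4.950000)/(-0.092105 - (-1.198212)) = 6.595464; f(y_3) = -0.002922

6.59546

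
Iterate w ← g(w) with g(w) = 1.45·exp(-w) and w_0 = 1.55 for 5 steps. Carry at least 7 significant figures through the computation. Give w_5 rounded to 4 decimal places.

w_1 = g(1.550000) = 0.307760
w_2 = g(0.307760) = 1.065883
w_3 = g(1.065883) = 0.499414
w_4 = g(0.499414) = 0.879985
w_5 = g(0.879985) = 0.601444

0.6014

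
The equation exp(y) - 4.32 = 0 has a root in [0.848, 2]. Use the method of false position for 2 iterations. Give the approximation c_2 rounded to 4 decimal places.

1.4226

f(0.848000) = -1.985028, f(2.000000) = 3.069056
step 1: c = 1.300456, f(c) = -0.649029 < 0 → new bracket [1.300456, 2.000000]
step 2: c = 1.422569, f(c) = -0.172239 < 0 → new bracket [1.422569, 2.000000]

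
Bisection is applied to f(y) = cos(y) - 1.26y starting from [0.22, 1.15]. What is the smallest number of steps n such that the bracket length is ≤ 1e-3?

10

Initial width b − a = 1.15 − 0.22 = 0.930000.
After n steps the width is (b−a)/2^n; need (b−a)/2^n ≤ 1e-3.
So n ≥ log₂(0.930000/1e-3) = log₂(930.0000) ≈ 9.8611.
Hence n = 10.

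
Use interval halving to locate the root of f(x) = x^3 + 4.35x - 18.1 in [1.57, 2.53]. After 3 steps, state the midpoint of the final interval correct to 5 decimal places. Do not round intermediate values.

2.11000

f(1.570000) = -7.400607, f(2.530000) = 9.099777 (opposite signs)
step 1: m = 2.050000, f(m) = -0.567375 < 0 → root in [2.050000, 2.530000]
step 2: m = 2.290000, f(m) = 3.870489 > 0 → root in [2.050000, 2.290000]
step 3: m = 2.170000, f(m) = 1.557813 > 0 → root in [2.050000, 2.170000]
Midpoint of [2.050000, 2.170000] = 2.110000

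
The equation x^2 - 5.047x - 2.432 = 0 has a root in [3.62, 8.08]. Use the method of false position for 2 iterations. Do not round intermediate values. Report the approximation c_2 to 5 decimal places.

False-position update: c = (a·f(b) − b·f(a))/(f(b) − f(a)); replace the endpoint whose sign matches f(c).
f(3.620000) = -7.597740, f(8.080000) = 22.074640
step 1: c = 4.762002, f(c) = -3.789161 < 0 → new bracket [4.762002, 8.080000]
step 2: c = 5.248103, f(c) = -1.376589 < 0 → new bracket [5.248103, 8.080000]

5.24810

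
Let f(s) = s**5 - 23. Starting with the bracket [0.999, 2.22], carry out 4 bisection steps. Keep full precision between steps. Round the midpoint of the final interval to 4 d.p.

1.8766

f(0.999000) = -22.004990, f(2.220000) = 30.921861 (opposite signs)
step 1: m = 1.609500, f(m) = -12.199225 < 0 → root in [1.609500, 2.220000]
step 2: m = 1.914750, f(m) = 2.737146 > 0 → root in [1.609500, 1.914750]
step 3: m = 1.762125, f(m) = -6.010384 < 0 → root in [1.762125, 1.914750]
step 4: m = 1.838438, f(m) = -1.998788 < 0 → root in [1.838438, 1.914750]
Midpoint of [1.838438, 1.914750] = 1.876594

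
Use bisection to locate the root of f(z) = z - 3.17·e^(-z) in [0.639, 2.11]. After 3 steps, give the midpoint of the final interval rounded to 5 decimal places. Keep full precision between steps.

1.09869

f(0.639000) = -1.034189, f(2.110000) = 1.725676 (opposite signs)
step 1: m = 1.374500, f(m) = 0.572598 > 0 → root in [0.639000, 1.374500]
step 2: m = 1.006750, f(m) = -0.151583 < 0 → root in [1.006750, 1.374500]
step 3: m = 1.190625, f(m) = 0.226846 > 0 → root in [1.006750, 1.190625]
Midpoint of [1.006750, 1.190625] = 1.098687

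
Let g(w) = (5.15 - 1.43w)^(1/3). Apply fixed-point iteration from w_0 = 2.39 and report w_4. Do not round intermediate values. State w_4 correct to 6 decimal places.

1.456407

w_1 = g(2.390000) = 1.200995
w_2 = g(1.200995) = 1.508482
w_3 = g(1.508482) = 1.441106
w_4 = g(1.441106) = 1.456407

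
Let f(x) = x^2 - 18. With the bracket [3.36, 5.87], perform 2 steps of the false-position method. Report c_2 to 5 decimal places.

4.21721

f(3.360000) = -6.710400, f(5.870000) = 16.456900
step 1: c = 4.087021, f(c) = -1.296263 < 0 → new bracket [4.087021, 5.870000]
step 2: c = 4.217206, f(c) = -0.215170 < 0 → new bracket [4.217206, 5.870000]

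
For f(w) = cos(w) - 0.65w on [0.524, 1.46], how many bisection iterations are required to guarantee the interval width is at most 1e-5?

Initial width b − a = 1.46 − 0.524 = 0.936000.
After n steps the width is (b−a)/2^n; need (b−a)/2^n ≤ 1e-5.
So n ≥ log₂(0.936000/1e-5) = log₂(93600.0000) ≈ 16.5142.
Hence n = 17.

17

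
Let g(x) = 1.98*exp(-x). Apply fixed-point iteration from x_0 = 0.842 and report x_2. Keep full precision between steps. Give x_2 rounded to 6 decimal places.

x_1 = g(0.842000) = 0.853079
x_2 = g(0.853079) = 0.843680

0.843680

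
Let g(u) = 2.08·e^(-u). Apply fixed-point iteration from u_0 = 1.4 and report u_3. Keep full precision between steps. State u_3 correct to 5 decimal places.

u_1 = g(1.400000) = 0.512922
u_2 = g(0.512922) = 1.245387
u_3 = g(1.245387) = 0.598685

0.59869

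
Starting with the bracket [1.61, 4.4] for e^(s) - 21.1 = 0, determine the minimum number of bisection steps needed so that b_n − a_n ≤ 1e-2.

9

Initial width b − a = 4.4 − 1.61 = 2.790000.
After n steps the width is (b−a)/2^n; need (b−a)/2^n ≤ 1e-2.
So n ≥ log₂(2.790000/1e-2) = log₂(279.0000) ≈ 8.1241.
Hence n = 9.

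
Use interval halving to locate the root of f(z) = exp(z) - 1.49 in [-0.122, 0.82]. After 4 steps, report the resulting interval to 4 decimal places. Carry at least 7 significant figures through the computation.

[0.3490, 0.4079]

f(-0.122000) = -0.604852, f(0.820000) = 0.780500 (opposite signs)
step 1: m = 0.349000, f(m) = -0.072351 < 0 → root in [0.349000, 0.820000]
step 2: m = 0.584500, f(m) = 0.304094 > 0 → root in [0.349000, 0.584500]
step 3: m = 0.466750, f(m) = 0.104803 > 0 → root in [0.349000, 0.466750]
step 4: m = 0.407875, f(m) = 0.013619 > 0 → root in [0.349000, 0.407875]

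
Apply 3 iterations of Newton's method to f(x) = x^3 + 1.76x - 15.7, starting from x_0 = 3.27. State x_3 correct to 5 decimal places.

f'(x) = 3x^2 + 1.76
x_0 = 3.270000: f = 25.020983, f' = 33.838700 → x_1 = 3.270000 - (25.020983)/(33.838700) = 2.530581
x_1 = 2.530581: f = 4.959256, f' = 20.971518 → x_2 = 2.530581 - (4.959256)/(20.971518) = 2.294105
x_2 = 2.294105: f = 0.411312, f' = 17.548754 → x_3 = 2.294105 - (0.411312)/(17.548754) = 2.270667

2.27067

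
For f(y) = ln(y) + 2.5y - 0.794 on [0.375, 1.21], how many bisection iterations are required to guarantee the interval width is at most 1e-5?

17

Initial width b − a = 1.21 − 0.375 = 0.835000.
After n steps the width is (b−a)/2^n; need (b−a)/2^n ≤ 1e-5.
So n ≥ log₂(0.835000/1e-5) = log₂(83500.0000) ≈ 16.3495.
Hence n = 17.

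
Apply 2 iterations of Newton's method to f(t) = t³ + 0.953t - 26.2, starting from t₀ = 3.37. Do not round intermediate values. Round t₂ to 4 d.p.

2.8648

Newton update: t ← t − f(t)/f'(t).
f'(t) = 3t² + 0.953
t_0 = 3.370000: f = 15.284363, f' = 35.023700 → t_1 = 3.370000 - (15.284363)/(35.023700) = 2.933599
t_1 = 2.933599: f = 1.842293, f' = 26.771017 → t_2 = 2.933599 - (1.842293)/(26.771017) = 2.864783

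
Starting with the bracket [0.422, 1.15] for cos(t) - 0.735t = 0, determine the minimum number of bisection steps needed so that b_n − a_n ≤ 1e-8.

27

Initial width b − a = 1.15 − 0.422 = 0.728000.
After n steps the width is (b−a)/2^n; need (b−a)/2^n ≤ 1e-8.
So n ≥ log₂(0.728000/1e-8) = log₂(72800000.0000) ≈ 26.1174.
Hence n = 27.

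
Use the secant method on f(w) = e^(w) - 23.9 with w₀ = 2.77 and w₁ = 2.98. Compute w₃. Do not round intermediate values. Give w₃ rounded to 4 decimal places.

3.1696

f(w_0) = -7.941366, f(w_1) = -4.212183
w_2 = 2.980000 - (-4.212183)·(2.980000 - 2.770000)/(-4.212183 - (-7.941366)) = 3.217199; f(w_2) = 1.058115
w_3 = 3.217199 - (1.058115)·(3.217199 - 2.980000)/(1.058115 - (-4.212183)) = 3.169577; f(w_3) = -0.102591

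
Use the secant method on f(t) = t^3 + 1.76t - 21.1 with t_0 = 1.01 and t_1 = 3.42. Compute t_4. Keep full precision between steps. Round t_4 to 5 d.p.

2.58397

f(t_0) = -18.292099, f(t_1) = 24.920888
t_2 = 3.420000 - (24.920888)·(3.420000 - 1.010000)/(24.920888 - (-18.292099)) = 2.030155; f(t_2) = -9.159579
t_3 = 2.030155 - (-9.159579)·(2.030155 - 3.420000)/(-9.159579 - (24.920888)) = 2.403695; f(t_3) = -2.981557
t_4 = 2.403695 - (-2.981557)·(2.403695 - 2.030155)/(-2.981557 - (-9.159579)) = 2.583967; f(t_4) = 0.700639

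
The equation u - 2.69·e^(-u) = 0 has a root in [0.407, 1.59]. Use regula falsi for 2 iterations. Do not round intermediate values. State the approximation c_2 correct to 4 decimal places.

False-position update: c = (a·f(b) − b·f(a))/(f(b) − f(a)); replace the endpoint whose sign matches f(c).
f(0.407000) = -1.383583, f(1.590000) = 1.041440
step 1: c = 1.081954, f(c) = 0.170225 > 0 → new bracket [0.407000, 1.081954]
step 2: c = 1.008010, f(c) = 0.026310 > 0 → new bracket [0.407000, 1.008010]

1.0080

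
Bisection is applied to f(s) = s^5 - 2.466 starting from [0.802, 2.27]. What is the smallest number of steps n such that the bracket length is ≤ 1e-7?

Initial width b − a = 2.27 − 0.802 = 1.468000.
After n steps the width is (b−a)/2^n; need (b−a)/2^n ≤ 1e-7.
So n ≥ log₂(1.468000/1e-7) = log₂(14680000.0000) ≈ 23.8073.
Hence n = 24.

24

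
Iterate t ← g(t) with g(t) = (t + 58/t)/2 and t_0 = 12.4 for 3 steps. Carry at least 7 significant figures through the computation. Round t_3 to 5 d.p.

t_1 = g(12.400000) = 8.538710
t_2 = g(8.538710) = 7.665653
t_3 = g(7.665653) = 7.615935

7.61594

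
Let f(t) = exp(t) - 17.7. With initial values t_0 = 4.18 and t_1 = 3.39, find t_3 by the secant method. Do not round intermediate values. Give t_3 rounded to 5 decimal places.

2.93089

f(t_0) = 47.665853, f(t_1) = 11.965952
t_2 = 3.390000 - (11.965952)·(3.390000 - 4.180000)/(11.965952 - (47.665853)) = 3.125206; f(t_2) = 5.064595
t_3 = 3.125206 - (5.064595)·(3.125206 - 3.390000)/(5.064595 - (11.965952)) = 2.930886; f(t_3) = 1.044239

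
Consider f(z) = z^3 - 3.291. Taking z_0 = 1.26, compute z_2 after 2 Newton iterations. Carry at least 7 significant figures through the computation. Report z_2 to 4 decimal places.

1.4887

Newton update: z ← z − f(z)/f'(z).
f'(z) = 3z^2
z_0 = 1.260000: f = -1.290624, f' = 4.762800 → z_1 = 1.260000 - (-1.290624)/(4.762800) = 1.530980
z_1 = 1.530980: f = 0.297464, f' = 7.031700 → z_2 = 1.530980 - (0.297464)/(7.031700) = 1.488677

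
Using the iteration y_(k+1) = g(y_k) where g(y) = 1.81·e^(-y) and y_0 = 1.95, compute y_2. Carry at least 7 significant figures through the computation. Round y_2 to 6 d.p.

1.399074

y_1 = g(1.950000) = 0.257516
y_2 = g(0.257516) = 1.399074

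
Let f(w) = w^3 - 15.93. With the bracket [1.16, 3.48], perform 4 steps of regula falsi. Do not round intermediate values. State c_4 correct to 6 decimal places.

2.499075

f(1.160000) = -14.369104, f(3.480000) = 26.214192
step 1: c = 1.981430, f(c) = -8.150782 < 0 → new bracket [1.981430, 3.480000]
step 2: c = 2.336865, f(c) = -3.168529 < 0 → new bracket [2.336865, 3.480000]
step 3: c = 2.460136, f(c) = -1.040587 < 0 → new bracket [2.460136, 3.480000]
step 4: c = 2.499075, f(c) = -0.322341 < 0 → new bracket [2.499075, 3.480000]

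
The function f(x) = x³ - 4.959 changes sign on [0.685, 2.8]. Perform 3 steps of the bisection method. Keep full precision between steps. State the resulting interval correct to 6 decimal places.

[1.478125, 1.742500]

f(0.685000) = -4.637581, f(2.800000) = 16.993000 (opposite signs)
step 1: m = 1.742500, f(m) = 0.331764 > 0 → root in [0.685000, 1.742500]
step 2: m = 1.213750, f(m) = -3.170917 < 0 → root in [1.213750, 1.742500]
step 3: m = 1.478125, f(m) = -1.729513 < 0 → root in [1.478125, 1.742500]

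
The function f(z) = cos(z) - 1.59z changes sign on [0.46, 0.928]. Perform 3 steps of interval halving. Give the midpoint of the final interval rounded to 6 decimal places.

0.547750

f(0.460000) = 0.164652, f(0.928000) = -0.876084 (opposite signs)
step 1: m = 0.694000, f(m) = -0.334766 < 0 → root in [0.460000, 0.694000]
step 2: m = 0.577000, f(m) = -0.079327 < 0 → root in [0.460000, 0.577000]
step 3: m = 0.518500, f(m) = 0.044149 > 0 → root in [0.518500, 0.577000]
Midpoint of [0.518500, 0.577000] = 0.547750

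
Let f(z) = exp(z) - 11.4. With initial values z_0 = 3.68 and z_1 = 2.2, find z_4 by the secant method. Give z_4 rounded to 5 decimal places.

f(z_0) = 28.246394, f(z_1) = -2.374987
z_2 = 2.200000 - (-2.374987)·(2.200000 - 3.680000)/(-2.374987 - (28.246394)) = 2.314788; f(z_2) = -1.277219
z_3 = 2.314788 - (-1.277219)·(2.314788 - 2.200000)/(-1.277219 - (-2.374987)) = 2.448341; f(z_3) = 0.169141
z_4 = 2.448341 - (0.169141)·(2.448341 - 2.314788)/(0.169141 - (-1.277219)) = 2.432723; f(z_4) = -0.010142

2.43272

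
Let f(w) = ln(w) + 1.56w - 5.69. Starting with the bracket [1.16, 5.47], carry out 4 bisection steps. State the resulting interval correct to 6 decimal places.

[2.776250, 3.045625]

f(1.160000) = -3.731980, f(5.470000) = 4.542479 (opposite signs)
step 1: m = 3.315000, f(m) = 0.679858 > 0 → root in [1.160000, 3.315000]
step 2: m = 2.237500, f(m) = -1.394141 < 0 → root in [2.237500, 3.315000]
step 3: m = 2.776250, f(m) = -0.337949 < 0 → root in [2.776250, 3.315000]
step 4: m = 3.045625, f(m) = 0.174881 > 0 → root in [2.776250, 3.045625]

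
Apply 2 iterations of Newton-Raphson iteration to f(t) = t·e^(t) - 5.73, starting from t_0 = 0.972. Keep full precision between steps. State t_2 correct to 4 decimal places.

f'(t) = (t + 1)·e^(t)
t_0 = 0.972000: f = -3.160785, f' = 5.212441 → t_1 = 0.972000 - (-3.160785)/(5.212441) = 1.578392
t_1 = 1.578392: f = 1.920716, f' = 12.497874 → t_2 = 1.578392 - (1.920716)/(12.497874) = 1.424709

1.4247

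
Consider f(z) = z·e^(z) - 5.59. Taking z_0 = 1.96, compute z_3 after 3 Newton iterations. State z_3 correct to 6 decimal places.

Newton update: z ← z − f(z)/f'(z).
f'(z) = (z + 1)·e^(z)
z_0 = 1.960000: f = 8.324681, f' = 21.014008 → z_1 = 1.960000 - (8.324681)/(21.014008) = 1.563851
z_1 = 1.563851: f = 1.880800, f' = 12.247983 → z_2 = 1.563851 - (1.880800)/(12.247983) = 1.410291
z_2 = 1.410291: f = 0.188169, f' = 9.875316 → z_3 = 1.410291 - (0.188169)/(9.875316) = 1.391236

1.391236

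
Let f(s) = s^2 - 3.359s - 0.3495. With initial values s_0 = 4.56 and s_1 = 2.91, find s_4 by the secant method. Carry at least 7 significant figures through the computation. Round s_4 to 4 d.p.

3.4588

f(s_0) = 5.127060, f(s_1) = -1.656090
s_2 = 2.910000 - (-1.656090)·(2.910000 - 4.560000)/(-1.656090 - (5.127060)) = 3.312844; f(s_2) = -0.502409
s_3 = 3.312844 - (-0.502409)·(3.312844 - 2.910000)/(-0.502409 - (-1.656090)) = 3.488275; f(s_3) = 0.101448
s_4 = 3.488275 - (0.101448)·(3.488275 - 3.312844)/(0.101448 - (-0.502409)) = 3.458803; f(s_4) = -0.004302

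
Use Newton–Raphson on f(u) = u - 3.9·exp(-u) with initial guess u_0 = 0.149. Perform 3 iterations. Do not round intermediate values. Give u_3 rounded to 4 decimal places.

1.1882

f'(u) = 1 + 3.9·exp(-u)
u_0 = 0.149000: f = -3.211120, f' = 4.360120 → u_1 = 0.149000 - (-3.211120)/(4.360120) = 0.885475
u_1 = 0.885475: f = -0.723346, f' = 2.608821 → u_2 = 0.885475 - (-0.723346)/(2.608821) = 1.162744
u_2 = 1.162744: f = -0.056501, f' = 2.219246 → u_3 = 1.162744 - (-0.056501)/(2.219246) = 1.188204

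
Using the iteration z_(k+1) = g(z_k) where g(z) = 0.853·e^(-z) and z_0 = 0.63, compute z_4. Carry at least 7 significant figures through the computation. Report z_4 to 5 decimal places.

0.51928

z_1 = g(0.630000) = 0.454301
z_2 = g(0.454301) = 0.541563
z_3 = g(0.541563) = 0.496308
z_4 = g(0.496308) = 0.519284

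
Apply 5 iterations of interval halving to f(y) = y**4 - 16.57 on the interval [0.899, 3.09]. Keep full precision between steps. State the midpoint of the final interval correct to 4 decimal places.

f(0.899000) = -15.916811, f(3.090000) = 74.596214 (opposite signs)
step 1: m = 1.994500, f(m) = -0.745275 < 0 → root in [1.994500, 3.090000]
step 2: m = 2.542250, f(m) = 25.200822 > 0 → root in [1.994500, 2.542250]
step 3: m = 2.268375, f(m) = 9.906429 > 0 → root in [1.994500, 2.268375]
step 4: m = 2.131437, f(m) = 4.069084 > 0 → root in [1.994500, 2.131437]
step 5: m = 2.062969, f(m) = 1.542175 > 0 → root in [1.994500, 2.062969]
Midpoint of [1.994500, 2.062969] = 2.028734

2.0287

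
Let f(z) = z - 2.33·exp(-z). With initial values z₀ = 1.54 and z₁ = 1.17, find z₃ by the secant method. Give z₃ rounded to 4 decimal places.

f(z_0) = 1.040492, f(z_1) = 0.446845
z_2 = 1.170000 - (0.446845)·(1.170000 - 1.540000)/(0.446845 - (1.040492)) = 0.891497; f(z_2) = -0.063900
z_3 = 0.891497 - (-0.063900)·(0.891497 - 1.170000)/(-0.063900 - (0.446845)) = 0.926341; f(z_3) = 0.003660

0.9263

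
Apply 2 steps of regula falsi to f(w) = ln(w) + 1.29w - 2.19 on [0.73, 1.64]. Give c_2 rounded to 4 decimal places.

1.4265

f(0.730000) = -1.563011, f(1.640000) = 0.420296
step 1: c = 1.447156, f(c) = 0.046431 > 0 → new bracket [0.730000, 1.447156]
step 2: c = 1.426466, f(c) = 0.005342 > 0 → new bracket [0.730000, 1.426466]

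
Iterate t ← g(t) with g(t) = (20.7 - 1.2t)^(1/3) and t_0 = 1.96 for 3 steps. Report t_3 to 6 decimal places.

t_1 = g(1.960000) = 2.637523
t_2 = g(2.637523) = 2.597975
t_3 = g(2.597975) = 2.600317

2.600317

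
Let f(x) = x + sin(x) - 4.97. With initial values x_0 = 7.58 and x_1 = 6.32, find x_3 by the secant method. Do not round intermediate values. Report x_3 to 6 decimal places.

f(x_0) = 3.572701, f(x_1) = 1.386806
x_2 = 6.320000 - (1.386806)·(6.320000 - 7.580000)/(1.386806 - (3.572701)) = 5.520613; f(x_2) = -0.140171
x_3 = 5.520613 - (-0.140171)·(5.520613 - 6.320000)/(-0.140171 - (1.386806)) = 5.593994; f(x_3) = -0.011920

5.593994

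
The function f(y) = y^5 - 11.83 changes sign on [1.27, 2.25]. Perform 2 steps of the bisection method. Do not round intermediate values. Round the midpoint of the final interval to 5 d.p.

f(1.270000) = -8.526163, f(2.250000) = 45.835039 (opposite signs)
step 1: m = 1.760000, f(m) = 5.057421 > 0 → root in [1.270000, 1.760000]
step 2: m = 1.515000, f(m) = -3.848892 < 0 → root in [1.515000, 1.760000]
Midpoint of [1.515000, 1.760000] = 1.637500

1.63750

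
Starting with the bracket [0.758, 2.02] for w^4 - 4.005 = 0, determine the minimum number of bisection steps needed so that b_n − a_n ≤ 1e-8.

27

Initial width b − a = 2.02 − 0.758 = 1.262000.
After n steps the width is (b−a)/2^n; need (b−a)/2^n ≤ 1e-8.
So n ≥ log₂(1.262000/1e-8) = log₂(126200000.0000) ≈ 26.9111.
Hence n = 27.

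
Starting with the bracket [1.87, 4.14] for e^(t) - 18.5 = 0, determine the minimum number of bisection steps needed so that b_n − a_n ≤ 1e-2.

Initial width b − a = 4.14 − 1.87 = 2.270000.
After n steps the width is (b−a)/2^n; need (b−a)/2^n ≤ 1e-2.
So n ≥ log₂(2.270000/1e-2) = log₂(227.0000) ≈ 7.8265.
Hence n = 8.

8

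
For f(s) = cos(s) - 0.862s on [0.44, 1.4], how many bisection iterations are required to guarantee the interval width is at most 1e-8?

27

Initial width b − a = 1.4 − 0.44 = 0.960000.
After n steps the width is (b−a)/2^n; need (b−a)/2^n ≤ 1e-8.
So n ≥ log₂(0.960000/1e-8) = log₂(96000000.0000) ≈ 26.5165.
Hence n = 27.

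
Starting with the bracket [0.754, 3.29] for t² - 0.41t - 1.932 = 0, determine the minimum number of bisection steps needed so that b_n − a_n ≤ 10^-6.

Initial width b − a = 3.29 − 0.754 = 2.536000.
After n steps the width is (b−a)/2^n; need (b−a)/2^n ≤ 10^-6.
So n ≥ log₂(2.536000/10^-6) = log₂(2536000.0000) ≈ 21.2741.
Hence n = 22.

22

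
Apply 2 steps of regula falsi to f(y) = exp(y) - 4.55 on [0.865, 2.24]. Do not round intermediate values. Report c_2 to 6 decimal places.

f(0.865000) = -2.174994, f(2.240000) = 4.843331
step 1: c = 1.291115, f(c) = -0.913159 < 0 → new bracket [1.291115, 2.240000]
step 2: c = 1.441638, f(c) = -0.322384 < 0 → new bracket [1.441638, 2.240000]

1.441638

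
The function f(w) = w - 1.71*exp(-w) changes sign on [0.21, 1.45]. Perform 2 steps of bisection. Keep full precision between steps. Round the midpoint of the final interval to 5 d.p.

f(0.210000) = -1.176099, f(1.450000) = 1.048885 (opposite signs)
step 1: m = 0.830000, f(m) = 0.084356 > 0 → root in [0.210000, 0.830000]
step 2: m = 0.520000, f(m) = -0.496630 < 0 → root in [0.520000, 0.830000]
Midpoint of [0.520000, 0.830000] = 0.675000

0.67500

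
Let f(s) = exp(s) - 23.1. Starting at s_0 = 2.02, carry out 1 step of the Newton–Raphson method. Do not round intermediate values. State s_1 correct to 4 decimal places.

Newton update: s ← s − f(s)/f'(s).
f'(s) = exp(s)
s_0 = 2.020000: f = -15.561675, f' = 7.538325 → s_1 = 2.020000 - (-15.561675)/(7.538325) = 4.084341

4.0843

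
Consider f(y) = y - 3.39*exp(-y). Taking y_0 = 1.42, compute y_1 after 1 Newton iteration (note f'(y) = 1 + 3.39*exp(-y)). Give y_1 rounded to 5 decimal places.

1.08990

y_0 = 1.420000: f = 0.600589, f' = 1.819411 → y_1 = 1.420000 - (0.600589)/(1.819411) = 1.089899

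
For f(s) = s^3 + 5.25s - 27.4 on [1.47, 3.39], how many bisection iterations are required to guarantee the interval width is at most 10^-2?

Initial width b − a = 3.39 − 1.47 = 1.920000.
After n steps the width is (b−a)/2^n; need (b−a)/2^n ≤ 10^-2.
So n ≥ log₂(1.920000/10^-2) = log₂(192.0000) ≈ 7.5850.
Hence n = 8.

8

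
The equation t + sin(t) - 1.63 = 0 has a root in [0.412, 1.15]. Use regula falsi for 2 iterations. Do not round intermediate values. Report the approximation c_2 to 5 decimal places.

False-position update: c = (a·f(b) − b·f(a))/(f(b) − f(a)); replace the endpoint whose sign matches f(c).
f(0.412000) = -0.817557, f(1.150000) = 0.432764
step 1: c = 0.894562, f(c) = 0.044497 > 0 → new bracket [0.412000, 0.894562]
step 2: c = 0.869653, f(c) = 0.003759 > 0 → new bracket [0.412000, 0.869653]

0.86965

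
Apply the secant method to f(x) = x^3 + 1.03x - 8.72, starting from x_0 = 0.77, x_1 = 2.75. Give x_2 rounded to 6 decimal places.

Secant update: x_(k+1) = x_k − f(x_k)·(x_k − x_(k-1))/(f(x_k) − f(x_(k-1))).
f(x_0) = -7.470367, f(x_1) = 14.909375
x_2 = 2.750000 - (14.909375)·(2.750000 - 0.770000)/(14.909375 - (-7.470367)) = 1.430925; f(x_2) = -4.316263

1.430925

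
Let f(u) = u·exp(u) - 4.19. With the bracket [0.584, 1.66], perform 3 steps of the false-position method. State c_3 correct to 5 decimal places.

1.21119

False-position update: c = (a·f(b) − b·f(a))/(f(b) − f(a)); replace the endpoint whose sign matches f(c).
f(0.584000) = -3.142773, f(1.660000) = 4.540456
step 1: c = 1.024131, f(c) = -1.338131 < 0 → new bracket [1.024131, 1.660000]
step 2: c = 1.168872, f(c) = -0.428147 < 0 → new bracket [1.168872, 1.660000]
step 3: c = 1.211193, f(c) = -0.123435 < 0 → new bracket [1.211193, 1.660000]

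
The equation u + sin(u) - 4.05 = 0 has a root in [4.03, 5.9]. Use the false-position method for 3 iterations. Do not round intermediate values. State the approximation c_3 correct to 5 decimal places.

False-position update: c = (a·f(b) − b·f(a))/(f(b) − f(a)); replace the endpoint whose sign matches f(c).
f(4.030000) = -0.796068, f(5.900000) = 1.476123
step 1: c = 4.685159, f(c) = -0.364470 < 0 → new bracket [4.685159, 5.900000]
step 2: c = 4.925719, f(c) = -0.101612 < 0 → new bracket [4.925719, 5.900000]
step 3: c = 4.988467, f(c) = -0.023665 < 0 → new bracket [4.988467, 5.900000]

4.98847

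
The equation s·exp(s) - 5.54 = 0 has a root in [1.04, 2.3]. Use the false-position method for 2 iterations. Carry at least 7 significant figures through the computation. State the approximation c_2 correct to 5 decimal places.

f(1.040000) = -2.597614, f(2.300000) = 17.400620
step 1: c = 1.203664, f(c) = -1.529024 < 0 → new bracket [1.203664, 2.300000]
step 2: c = 1.292220, f(c) = -0.835210 < 0 → new bracket [1.292220, 2.300000]

1.29222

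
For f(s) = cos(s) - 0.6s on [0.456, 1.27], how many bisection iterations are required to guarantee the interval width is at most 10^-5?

17

Initial width b − a = 1.27 − 0.456 = 0.814000.
After n steps the width is (b−a)/2^n; need (b−a)/2^n ≤ 10^-5.
So n ≥ log₂(0.814000/10^-5) = log₂(81400.0000) ≈ 16.3127.
Hence n = 17.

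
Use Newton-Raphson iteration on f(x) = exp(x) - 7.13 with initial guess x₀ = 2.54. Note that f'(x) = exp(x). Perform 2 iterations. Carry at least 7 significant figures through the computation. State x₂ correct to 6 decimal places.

x_0 = 2.540000: f = 5.549671, f' = 12.679671 → x_1 = 2.540000 - (5.549671)/(12.679671) = 2.102317
x_1 = 2.102317: f = 1.055116, f' = 8.185116 → x_2 = 2.102317 - (1.055116)/(8.185116) = 1.973411

1.973411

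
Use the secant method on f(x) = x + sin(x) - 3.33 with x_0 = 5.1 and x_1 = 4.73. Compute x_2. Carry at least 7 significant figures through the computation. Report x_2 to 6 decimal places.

4.396560

f(x_0) = 0.844185, f(x_1) = 0.400155
x_2 = 4.730000 - (0.400155)·(4.730000 - 5.100000)/(0.400155 - (0.844185)) = 4.396560; f(x_2) = 0.116021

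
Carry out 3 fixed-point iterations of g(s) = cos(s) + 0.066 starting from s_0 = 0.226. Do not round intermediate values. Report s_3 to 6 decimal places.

0.906967

s_1 = g(0.226000) = 1.040571
s_2 = g(1.040571) = 0.571728
s_3 = g(0.571728) = 0.906967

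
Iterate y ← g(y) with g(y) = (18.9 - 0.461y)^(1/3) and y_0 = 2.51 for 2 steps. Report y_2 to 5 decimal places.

2.60598

y_1 = g(2.510000) = 2.608203
y_2 = g(2.608203) = 2.605983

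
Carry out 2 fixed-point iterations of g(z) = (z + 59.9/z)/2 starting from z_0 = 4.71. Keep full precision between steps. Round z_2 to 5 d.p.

7.79398

z_1 = g(4.710000) = 8.713811
z_2 = g(8.713811) = 7.793978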